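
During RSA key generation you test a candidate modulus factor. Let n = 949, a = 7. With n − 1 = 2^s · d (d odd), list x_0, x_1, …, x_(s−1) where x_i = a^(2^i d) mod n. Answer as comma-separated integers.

866, 246

n − 1 = 948 = 2^2 · 237, so s = 2 and d = 237.
x_0 = 7^237 mod 949 = 866.
x_1 = 866^2 mod 949 = 246.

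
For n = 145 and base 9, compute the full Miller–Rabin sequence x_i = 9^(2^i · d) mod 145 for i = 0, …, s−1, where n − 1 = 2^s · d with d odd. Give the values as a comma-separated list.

64, 36, 136, 81

n − 1 = 144 = 2^4 · 9, so s = 4 and d = 9.
x_0 = 9^9 mod 145 = 64.
x_1 = 64^2 mod 145 = 36.
x_2 = 36^2 mod 145 = 136.
x_3 = 136^2 mod 145 = 81.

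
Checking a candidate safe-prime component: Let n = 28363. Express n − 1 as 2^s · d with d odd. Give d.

Halving: 28362 → 14181; 14181 is odd.
So 28362 = 2^1 · 14181.

14181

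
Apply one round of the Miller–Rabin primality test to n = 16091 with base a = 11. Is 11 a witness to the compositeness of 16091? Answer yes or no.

no

n − 1 = 16090 = 2^1 · 8045, so s = 1 and d = 8045.
x_0 = 11^8045 mod 16091 = 16090.
x_0 = 16090 ≡ −1, so 11 is not a witness.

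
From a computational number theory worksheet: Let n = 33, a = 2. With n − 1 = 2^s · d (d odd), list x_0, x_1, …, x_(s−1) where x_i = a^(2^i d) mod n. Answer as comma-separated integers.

n − 1 = 32 = 2^5 · 1, so s = 5 and d = 1.
x_0 = 2^1 mod 33 = 2.
x_1 = 2^2 mod 33 = 4.
x_2 = 4^2 mod 33 = 16.
x_3 = 16^2 mod 33 = 25.
x_4 = 25^2 mod 33 = 31.

2, 4, 16, 25, 31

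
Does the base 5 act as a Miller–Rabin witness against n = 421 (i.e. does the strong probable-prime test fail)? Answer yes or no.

n − 1 = 420 = 2^2 · 105, so s = 2 and d = 105.
x_0 = 5^105 mod 421 = 420.
x_0 = 420 ≡ −1, so 5 is not a witness.

no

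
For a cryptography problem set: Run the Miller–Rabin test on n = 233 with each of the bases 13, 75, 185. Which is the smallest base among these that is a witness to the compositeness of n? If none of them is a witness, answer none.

none

n − 1 = 232 = 2^3 · 29, so s = 3 and d = 29.
Base 13: x_0 = 13^29 mod 233 = 89. x_0 is neither 1 nor 232, so continue squaring. x_1 = 89^2 mod 233 = 232. x_1 ≡ −1, so 13 is not a witness.
Base 75: x_0 = 75^29 mod 233 = 136. x_0 is neither 1 nor 232, so continue squaring. x_1 = 136^2 mod 233 = 89. x_2 = 89^2 mod 233 = 232. x_2 ≡ −1, so 75 is not a witness.
Base 185: x_0 = 185^29 mod 233 = 12. x_0 is neither 1 nor 232, so continue squaring. x_1 = 12^2 mod 233 = 144. x_2 = 144^2 mod 233 = 232. x_2 ≡ −1, so 185 is not a witness.
No listed base is a witness for 233.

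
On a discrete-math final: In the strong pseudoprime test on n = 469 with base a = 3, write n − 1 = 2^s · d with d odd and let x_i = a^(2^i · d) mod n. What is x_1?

n − 1 = 468 = 2^2 · 117, so s = 2 and d = 117.
By repeated squaring, 3^117 ≡ 244 (mod 469).
x_0 = 244.
x_1 = 244^2 mod 469 = 442.

442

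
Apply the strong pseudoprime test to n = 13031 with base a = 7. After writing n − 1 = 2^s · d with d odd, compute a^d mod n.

6792

n − 1 = 13030 = 2^1 · 6515, so s = 1 and d = 6515.
Repeated squaring mod 13031: 7^1 ≡ 7, 7^2 ≡ 49, 7^4 ≡ 2401, 7^8 ≡ 5099, 7^16 ≡ 2956, 7^32 ≡ 7166, 7^64 ≡ 9416, 7^128 ≡ 11163, 7^256 ≡ 10147, 7^512 ≡ 3678, 7^1024 ≡ 1506, 7^2048 ≡ 642, 7^4096 ≡ 8203.
6515 = 4096 + 2048 + 256 + 64 + 32 + 16 + 2 + 1, so 7^6515 ≡ 8203·642·10147·9416·7166·2956·49·7 ≡ 6792 (mod 13031).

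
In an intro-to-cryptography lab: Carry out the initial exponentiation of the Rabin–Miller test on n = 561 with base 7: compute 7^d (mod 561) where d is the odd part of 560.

n − 1 = 560 = 2^4 · 35, so s = 4 and d = 35.
7^35 mod 561 = 241.

241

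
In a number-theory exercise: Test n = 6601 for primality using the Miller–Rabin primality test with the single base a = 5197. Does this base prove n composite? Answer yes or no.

no

n − 1 = 6600 = 2^3 · 825, so s = 3 and d = 825.
x_0 = 5197^825 mod 6601 = 6600.
x_0 = 6600 ≡ −1, so 5197 is not a witness.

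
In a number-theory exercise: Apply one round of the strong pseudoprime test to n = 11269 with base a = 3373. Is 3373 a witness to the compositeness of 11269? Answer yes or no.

n − 1 = 11268 = 2^2 · 2817, so s = 2 and d = 2817.
x_0 = 3373^2817 mod 11269 = 3275.
x_0 is neither 1 nor 11268, so continue squaring.
x_1 = 3275^2 mod 11269 = 8806.
Reached i = s−1 = 1 without hitting −1: 3373 is a Miller–Rabin witness and 11269 is composite.

yes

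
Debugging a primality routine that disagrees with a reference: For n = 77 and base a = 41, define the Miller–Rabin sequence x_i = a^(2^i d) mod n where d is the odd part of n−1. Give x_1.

71

n − 1 = 76 = 2^2 · 19, so s = 2 and d = 19.
x_0 = 41^19 mod 77 = 62.
x_1 = 62^2 mod 77 = 71.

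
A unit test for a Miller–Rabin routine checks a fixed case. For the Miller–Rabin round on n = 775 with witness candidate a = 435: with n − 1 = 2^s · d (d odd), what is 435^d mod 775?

125

n − 1 = 774 = 2^1 · 387, so s = 1 and d = 387.
435^387 mod 775 = 125.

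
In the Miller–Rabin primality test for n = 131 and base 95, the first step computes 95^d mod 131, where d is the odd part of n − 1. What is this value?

130

n − 1 = 130 = 2^1 · 65, so s = 1 and d = 65.
95^65 mod 131 = 130.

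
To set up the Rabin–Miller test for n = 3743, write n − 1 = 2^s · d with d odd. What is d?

Halving: 3742 → 1871; 1871 is odd.
So 3742 = 2^1 · 1871.

1871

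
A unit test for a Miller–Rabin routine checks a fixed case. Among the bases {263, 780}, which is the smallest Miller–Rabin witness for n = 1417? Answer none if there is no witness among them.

n − 1 = 1416 = 2^3 · 177, so s = 3 and d = 177.
Base 263: x_0 = 263^177 mod 1417 = 1. x_0 = 1, so 263 is not a witness.
Base 780: x_0 = 780^177 mod 1417 = 1131. x_0 is neither 1 nor 1416, so continue squaring. x_1 = 1131^2 mod 1417 = 1027. x_2 = 1027^2 mod 1417 = 481. Reached i = s−1 = 2 without hitting −1: 780 is a Miller–Rabin witness and 1417 is composite.
The smallest witness among the given bases is 780.

780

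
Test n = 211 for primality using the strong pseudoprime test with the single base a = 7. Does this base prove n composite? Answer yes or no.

n − 1 = 210 = 2^1 · 105, so s = 1 and d = 105.
x_0 = 7^105 mod 211 = 210.
x_0 = 210 ≡ −1, so 7 is not a witness.

no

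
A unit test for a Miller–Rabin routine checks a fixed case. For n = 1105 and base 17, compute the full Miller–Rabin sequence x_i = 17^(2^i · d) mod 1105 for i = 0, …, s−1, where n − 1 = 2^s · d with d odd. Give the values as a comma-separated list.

n − 1 = 1104 = 2^4 · 69, so s = 4 and d = 69.
x_0 = 17^69 mod 1105 = 272.
x_1 = 272^2 mod 1105 = 1054.
x_2 = 1054^2 mod 1105 = 391.
x_3 = 391^2 mod 1105 = 391.

272, 1054, 391, 391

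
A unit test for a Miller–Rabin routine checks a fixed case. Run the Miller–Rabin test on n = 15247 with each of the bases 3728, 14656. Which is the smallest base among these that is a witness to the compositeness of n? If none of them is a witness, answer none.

3728

n − 1 = 15246 = 2^1 · 7623, so s = 1 and d = 7623.
Base 3728: x_0 = 3728^7623 mod 15247 = 14247. x_0 ∉ {1, 15246} and s = 1, so 3728 is a Miller–Rabin witness and 15247 is composite.
Base 14656: x_0 = 14656^7623 mod 15247 = 4044. x_0 ∉ {1, 15246} and s = 1, so 14656 is a Miller–Rabin witness and 15247 is composite.
The smallest witness among the given bases is 3728.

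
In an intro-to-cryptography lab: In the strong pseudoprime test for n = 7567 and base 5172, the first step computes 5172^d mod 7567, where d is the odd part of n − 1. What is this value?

n − 1 = 7566 = 2^1 · 3783, so s = 1 and d = 3783.
5172^3783 mod 7567 = 5949.

5949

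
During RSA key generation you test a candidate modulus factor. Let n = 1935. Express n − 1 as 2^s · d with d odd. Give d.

Halving: 1934 → 967; 967 is odd.
So 1934 = 2^1 · 967.

967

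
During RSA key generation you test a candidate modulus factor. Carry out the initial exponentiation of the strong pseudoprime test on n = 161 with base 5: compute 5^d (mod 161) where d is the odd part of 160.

66

n − 1 = 160 = 2^5 · 5, so s = 5 and d = 5.
5^5 mod 161 = 66.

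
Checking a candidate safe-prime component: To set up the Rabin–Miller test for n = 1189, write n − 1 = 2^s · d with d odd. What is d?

Halving: 1188 → 594 → 297; 297 is odd.
So 1188 = 2^2 · 297.

297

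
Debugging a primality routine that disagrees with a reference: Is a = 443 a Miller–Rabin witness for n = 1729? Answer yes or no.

no

n − 1 = 1728 = 2^6 · 27, so s = 6 and d = 27.
x_0 = 443^27 mod 1729 = 1.
x_0 = 1, so 443 is not a witness.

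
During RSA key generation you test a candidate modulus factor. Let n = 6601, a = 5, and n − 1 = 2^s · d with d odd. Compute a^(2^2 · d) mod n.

n − 1 = 6600 = 2^3 · 825, so s = 3 and d = 825.
x_0 = 5^825 mod 6601 = 3863.
x_1 = 3863^2 mod 6601 = 4509.
x_2 = 4509^2 mod 6601 = 1.

1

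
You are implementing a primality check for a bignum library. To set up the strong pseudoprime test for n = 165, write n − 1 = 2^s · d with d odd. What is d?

Halving: 164 → 82 → 41; 41 is odd.
So 164 = 2^2 · 41.

41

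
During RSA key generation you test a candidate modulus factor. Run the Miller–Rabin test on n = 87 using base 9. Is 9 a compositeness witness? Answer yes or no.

yes

n − 1 = 86 = 2^1 · 43, so s = 1 and d = 43.
Repeated squaring mod 87: 9^1 ≡ 9, 9^2 ≡ 81, 9^4 ≡ 36, 9^8 ≡ 78, 9^16 ≡ 81, 9^32 ≡ 36.
43 = 32 + 8 + 2 + 1, so 9^43 ≡ 36·78·81·9 ≡ 9 (mod 87).
x_0 = 9^43 mod 87 = 9.
x_0 ∉ {1, 86} and s = 1, so 9 is a Miller–Rabin witness and 87 is composite.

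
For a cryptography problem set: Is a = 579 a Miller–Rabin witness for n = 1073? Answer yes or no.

n − 1 = 1072 = 2^4 · 67, so s = 4 and d = 67.
x_0 = 579^67 mod 1073 = 463.
x_0 is neither 1 nor 1072, so continue squaring.
x_1 = 463^2 mod 1073 = 842.
x_2 = 842^2 mod 1073 = 784.
x_3 = 784^2 mod 1073 = 900.
Reached i = s−1 = 3 without hitting −1: 579 is a Miller–Rabin witness and 1073 is composite.

yes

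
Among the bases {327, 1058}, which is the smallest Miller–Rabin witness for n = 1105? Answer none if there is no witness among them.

none

n − 1 = 1104 = 2^4 · 69, so s = 4 and d = 69.
Base 327: x_0 = 327^69 mod 1105 = 837. x_0 is neither 1 nor 1104, so continue squaring. x_1 = 837^2 mod 1105 = 1104. x_1 ≡ −1, so 327 is not a witness.
Base 1058: x_0 = 1058^69 mod 1105 = 1058. x_0 is neither 1 nor 1104, so continue squaring. x_1 = 1058^2 mod 1105 = 1104. x_1 ≡ −1, so 1058 is not a witness.
No listed base is a witness for 1105.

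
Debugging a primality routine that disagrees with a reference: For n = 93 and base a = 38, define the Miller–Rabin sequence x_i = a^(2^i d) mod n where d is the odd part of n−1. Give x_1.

n − 1 = 92 = 2^2 · 23, so s = 2 and d = 23.
x_0 = 38^23 mod 93 = 41.
x_1 = 41^2 mod 93 = 7.

7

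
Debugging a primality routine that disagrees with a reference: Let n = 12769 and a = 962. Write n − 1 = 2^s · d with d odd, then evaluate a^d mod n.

35

n − 1 = 12768 = 2^5 · 399, so s = 5 and d = 399.
962^399 mod 12769 = 35.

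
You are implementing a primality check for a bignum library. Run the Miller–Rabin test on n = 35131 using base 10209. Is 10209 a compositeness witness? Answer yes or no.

yes

n − 1 = 35130 = 2^1 · 17565, so s = 1 and d = 17565.
Repeated squaring mod 35131: 10209^1 ≡ 10209, 10209^2 ≡ 25135, 10209^4 ≡ 7452, 10209^8 ≡ 25324, 10209^16 ≡ 23702, 10209^32 ≡ 4983, 10209^64 ≡ 27803, 10209^128 ≡ 19416, 10209^256 ≡ 25426, 10209^512 ≡ 814, 10209^1024 ≡ 30238, 10209^2048 ≡ 17238, 10209^4096 ≡ 10646, 10209^8192 ≡ 4710, 10209^16384 ≡ 16439.
17565 = 16384 + 1024 + 128 + 16 + 8 + 4 + 1, so 10209^17565 ≡ 16439·30238·19416·23702·25324·7452·10209 ≡ 2956 (mod 35131).
x_0 = 10209^17565 mod 35131 = 2956.
x_0 ∉ {1, 35130} and s = 1, so 10209 is a Miller–Rabin witness and 35131 is composite.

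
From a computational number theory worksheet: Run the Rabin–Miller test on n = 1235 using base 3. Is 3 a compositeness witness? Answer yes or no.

n − 1 = 1234 = 2^1 · 617, so s = 1 and d = 617.
x_0 = 3^617 mod 1235 = 243.
x_0 ∉ {1, 1234} and s = 1, so 3 is a Miller–Rabin witness and 1235 is composite.

yes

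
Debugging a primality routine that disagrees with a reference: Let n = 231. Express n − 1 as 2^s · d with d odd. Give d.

115

Halving: 230 → 115; 115 is odd.
So 230 = 2^1 · 115.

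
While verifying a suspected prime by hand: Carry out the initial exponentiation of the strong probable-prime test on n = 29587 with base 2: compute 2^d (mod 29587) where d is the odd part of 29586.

29586

n − 1 = 29586 = 2^1 · 14793, so s = 1 and d = 14793.
2^14793 mod 29587 = 29586.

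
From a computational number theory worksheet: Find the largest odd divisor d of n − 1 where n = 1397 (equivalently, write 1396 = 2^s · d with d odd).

349

Halving: 1396 → 698 → 349; 349 is odd.
So 1396 = 2^2 · 349.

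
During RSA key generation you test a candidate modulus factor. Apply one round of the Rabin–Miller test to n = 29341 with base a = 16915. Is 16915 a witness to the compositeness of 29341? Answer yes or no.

no

n − 1 = 29340 = 2^2 · 7335, so s = 2 and d = 7335.
x_0 = 16915^7335 mod 29341 = 18494.
x_0 is neither 1 nor 29340, so continue squaring.
x_1 = 18494^2 mod 29341 = 29340.
x_1 ≡ −1, so 16915 is not a witness.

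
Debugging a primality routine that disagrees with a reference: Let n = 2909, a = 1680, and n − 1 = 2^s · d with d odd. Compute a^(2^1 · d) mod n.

2908

n − 1 = 2908 = 2^2 · 727, so s = 2 and d = 727.
x_0 = 1680^727 mod 2909 = 878.
x_1 = 878^2 mod 2909 = 2908.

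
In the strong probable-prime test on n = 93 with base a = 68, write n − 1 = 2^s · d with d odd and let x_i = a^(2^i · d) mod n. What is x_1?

25

n − 1 = 92 = 2^2 · 23, so s = 2 and d = 23.
Repeated squaring mod 93: 68^1 ≡ 68, 68^2 ≡ 67, 68^4 ≡ 25, 68^8 ≡ 67, 68^16 ≡ 25.
23 = 16 + 4 + 2 + 1, so 68^23 ≡ 25·25·67·68 ≡ 26 (mod 93).
x_0 = 26.
x_1 = 26^2 mod 93 = 25.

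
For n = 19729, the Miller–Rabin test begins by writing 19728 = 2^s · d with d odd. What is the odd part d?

1233

Halving: 19728 → 9864 → 4932 → 2466 → 1233; 1233 is odd.
So 19728 = 2^4 · 1233.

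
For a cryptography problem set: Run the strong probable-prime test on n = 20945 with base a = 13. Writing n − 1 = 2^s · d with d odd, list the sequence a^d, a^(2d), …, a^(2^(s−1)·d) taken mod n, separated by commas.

n − 1 = 20944 = 2^4 · 1309, so s = 4 and d = 1309.
x_0 = 13^1309 mod 20945 = 15453.
x_1 = 15453^2 mod 20945 = 1264.
x_2 = 1264^2 mod 20945 = 5876.
x_3 = 5876^2 mod 20945 = 10016.

15453, 1264, 5876, 10016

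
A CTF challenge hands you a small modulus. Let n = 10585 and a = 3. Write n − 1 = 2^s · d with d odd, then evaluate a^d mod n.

n − 1 = 10584 = 2^3 · 1323, so s = 3 and d = 1323.
3^1323 mod 10585 = 8422.

8422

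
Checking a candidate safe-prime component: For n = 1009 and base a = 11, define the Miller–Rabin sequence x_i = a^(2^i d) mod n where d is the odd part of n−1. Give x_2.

n − 1 = 1008 = 2^4 · 63, so s = 4 and d = 63.
By repeated squaring, 11^63 ≡ 179 (mod 1009).
x_0 = 179.
x_1 = 179^2 mod 1009 = 762.
x_2 = 762^2 mod 1009 = 469.

469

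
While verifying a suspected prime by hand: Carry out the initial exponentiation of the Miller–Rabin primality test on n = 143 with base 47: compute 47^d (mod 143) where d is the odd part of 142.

135

n − 1 = 142 = 2^1 · 71, so s = 1 and d = 71.
Repeated squaring mod 143: 47^1 ≡ 47, 47^2 ≡ 64, 47^4 ≡ 92, 47^8 ≡ 27, 47^16 ≡ 14, 47^32 ≡ 53, 47^64 ≡ 92.
71 = 64 + 4 + 2 + 1, so 47^71 ≡ 92·92·64·47 ≡ 135 (mod 143).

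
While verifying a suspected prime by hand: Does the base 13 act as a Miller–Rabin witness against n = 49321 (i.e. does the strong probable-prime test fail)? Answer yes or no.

yes

n − 1 = 49320 = 2^3 · 6165, so s = 3 and d = 6165.
x_0 = 13^6165 mod 49321 = 5889.
x_0 is neither 1 nor 49320, so continue squaring.
x_1 = 5889^2 mod 49321 = 7658.
x_2 = 7658^2 mod 49321 = 2295.
Reached i = s−1 = 2 without hitting −1: 13 is a Miller–Rabin witness and 49321 is composite.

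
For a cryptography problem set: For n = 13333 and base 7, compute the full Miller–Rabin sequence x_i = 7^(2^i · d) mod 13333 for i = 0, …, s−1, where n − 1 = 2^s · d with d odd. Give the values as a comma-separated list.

4086, 2480

n − 1 = 13332 = 2^2 · 3333, so s = 2 and d = 3333.
x_0 = 7^3333 mod 13333 = 4086.
x_1 = 4086^2 mod 13333 = 2480.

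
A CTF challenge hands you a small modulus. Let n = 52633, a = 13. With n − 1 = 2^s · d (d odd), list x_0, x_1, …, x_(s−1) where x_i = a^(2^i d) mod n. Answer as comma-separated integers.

36875, 44703, 41098

n − 1 = 52632 = 2^3 · 6579, so s = 3 and d = 6579.
x_0 = 13^6579 mod 52633 = 36875.
x_1 = 36875^2 mod 52633 = 44703.
x_2 = 44703^2 mod 52633 = 41098.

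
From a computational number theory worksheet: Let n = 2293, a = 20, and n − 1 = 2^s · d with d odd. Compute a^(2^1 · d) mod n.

n − 1 = 2292 = 2^2 · 573, so s = 2 and d = 573.
x_0 = 20^573 mod 2293 = 600.
x_1 = 600^2 mod 2293 = 2292.

2292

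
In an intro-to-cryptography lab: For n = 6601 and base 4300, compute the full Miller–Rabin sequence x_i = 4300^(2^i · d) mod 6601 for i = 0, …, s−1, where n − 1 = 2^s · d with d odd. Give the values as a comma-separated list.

n − 1 = 6600 = 2^3 · 825, so s = 3 and d = 825.
x_0 = 4300^825 mod 6601 = 3886.
x_1 = 3886^2 mod 6601 = 4509.
x_2 = 4509^2 mod 6601 = 1.

3886, 4509, 1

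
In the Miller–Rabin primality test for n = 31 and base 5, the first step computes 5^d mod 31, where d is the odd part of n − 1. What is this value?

n − 1 = 30 = 2^1 · 15, so s = 1 and d = 15.
5^15 mod 31 = 1.

1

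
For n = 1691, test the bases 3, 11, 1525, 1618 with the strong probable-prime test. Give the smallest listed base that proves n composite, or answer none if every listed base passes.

3

n − 1 = 1690 = 2^1 · 845, so s = 1 and d = 845.
Base 3: x_0 = 3^845 mod 1691 = 431. x_0 ∉ {1, 1690} and s = 1, so 3 is a Miller–Rabin witness and 1691 is composite.
Base 11: x_0 = 11^845 mod 1691 = 292. x_0 ∉ {1, 1690} and s = 1, so 11 is a Miller–Rabin witness and 1691 is composite.
Base 1525: x_0 = 1525^845 mod 1691 = 878. x_0 ∉ {1, 1690} and s = 1, so 1525 is a Miller–Rabin witness and 1691 is composite.
Base 1618: x_0 = 1618^845 mod 1691 = 1343. x_0 ∉ {1, 1690} and s = 1, so 1618 is a Miller–Rabin witness and 1691 is composite.
The smallest witness among the given bases is 3.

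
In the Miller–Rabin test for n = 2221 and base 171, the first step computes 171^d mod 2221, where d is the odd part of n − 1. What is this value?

2220

n − 1 = 2220 = 2^2 · 555, so s = 2 and d = 555.
Repeated squaring mod 2221: 171^1 ≡ 171, 171^2 ≡ 368, 171^4 ≡ 2164, 171^8 ≡ 1028, 171^16 ≡ 1809, 171^32 ≡ 948, 171^64 ≡ 1420, 171^128 ≡ 1953, 171^256 ≡ 752, 171^512 ≡ 1370.
555 = 512 + 32 + 8 + 2 + 1, so 171^555 ≡ 1370·948·1028·368·171 ≡ 2220 (mod 2221).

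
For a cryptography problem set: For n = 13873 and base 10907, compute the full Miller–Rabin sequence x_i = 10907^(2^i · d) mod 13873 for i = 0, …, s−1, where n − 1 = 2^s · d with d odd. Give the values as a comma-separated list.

1453, 2513, 2954, 13872

n − 1 = 13872 = 2^4 · 867, so s = 4 and d = 867.
x_0 = 10907^867 mod 13873 = 1453.
x_1 = 1453^2 mod 13873 = 2513.
x_2 = 2513^2 mod 13873 = 2954.
x_3 = 2954^2 mod 13873 = 13872.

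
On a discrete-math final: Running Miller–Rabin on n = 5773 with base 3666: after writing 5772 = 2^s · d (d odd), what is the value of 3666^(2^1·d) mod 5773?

n − 1 = 5772 = 2^2 · 1443, so s = 2 and d = 1443.
Repeated squaring mod 5773: 3666^1 ≡ 3666, 3666^2 ≡ 12, 3666^4 ≡ 144, 3666^8 ≡ 3417, 3666^16 ≡ 2883, 3666^32 ≡ 4342, 3666^64 ≡ 4119, 3666^128 ≡ 5087, 3666^256 ≡ 2983, 3666^512 ≡ 2096, 3666^1024 ≡ 5736.
1443 = 1024 + 256 + 128 + 32 + 2 + 1, so 3666^1443 ≡ 5736·2983·5087·4342·12·3666 ≡ 4290 (mod 5773).
x_0 = 4290.
x_1 = 4290^2 mod 5773 = 5549.

5549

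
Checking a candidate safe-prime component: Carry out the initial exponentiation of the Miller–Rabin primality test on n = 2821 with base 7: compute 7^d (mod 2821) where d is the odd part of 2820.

931

n − 1 = 2820 = 2^2 · 705, so s = 2 and d = 705.
Repeated squaring mod 2821: 7^1 ≡ 7, 7^2 ≡ 49, 7^4 ≡ 2401, 7^8 ≡ 1498, 7^16 ≡ 1309, 7^32 ≡ 1134, 7^64 ≡ 2401, 7^128 ≡ 1498, 7^256 ≡ 1309, 7^512 ≡ 1134.
705 = 512 + 128 + 64 + 1, so 7^705 ≡ 1134·1498·2401·7 ≡ 931 (mod 2821).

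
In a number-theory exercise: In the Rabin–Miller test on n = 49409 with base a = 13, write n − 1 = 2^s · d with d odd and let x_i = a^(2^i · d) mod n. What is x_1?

n − 1 = 49408 = 2^8 · 193, so s = 8 and d = 193.
Repeated squaring mod 49409: 13^1 ≡ 13, 13^2 ≡ 169, 13^4 ≡ 28561, 13^8 ≡ 37540, 13^16 ≡ 8102, 13^32 ≡ 27252, 13^64 ≡ 4825, 13^128 ≡ 8986.
193 = 128 + 64 + 1, so 13^193 ≡ 8986·4825·13 ≡ 38387 (mod 49409).
x_0 = 38387.
x_1 = 38387^2 mod 49409 = 37162.

37162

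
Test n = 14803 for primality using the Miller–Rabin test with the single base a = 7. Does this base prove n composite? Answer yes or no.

yes

n − 1 = 14802 = 2^1 · 7401, so s = 1 and d = 7401.
x_0 = 7^7401 mod 14803 = 14415.
x_0 ∉ {1, 14802} and s = 1, so 7 is a Miller–Rabin witness and 14803 is composite.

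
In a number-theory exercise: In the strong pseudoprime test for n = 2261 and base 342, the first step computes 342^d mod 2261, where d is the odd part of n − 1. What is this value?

1273

n − 1 = 2260 = 2^2 · 565, so s = 2 and d = 565.
342^565 mod 2261 = 1273.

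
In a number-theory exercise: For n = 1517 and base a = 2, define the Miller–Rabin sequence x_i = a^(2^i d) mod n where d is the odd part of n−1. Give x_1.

892

n − 1 = 1516 = 2^2 · 379, so s = 2 and d = 379.
Repeated squaring mod 1517: 2^1 ≡ 2, 2^2 ≡ 4, 2^4 ≡ 16, 2^8 ≡ 256, 2^16 ≡ 305, 2^32 ≡ 488, 2^64 ≡ 1492, 2^128 ≡ 625, 2^256 ≡ 756.
379 = 256 + 64 + 32 + 16 + 8 + 2 + 1, so 2^379 ≡ 756·1492·488·305·256·4·2 ≡ 923 (mod 1517).
x_0 = 923.
x_1 = 923^2 mod 1517 = 892.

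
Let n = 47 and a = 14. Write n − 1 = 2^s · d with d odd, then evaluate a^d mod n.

n − 1 = 46 = 2^1 · 23, so s = 1 and d = 23.
14^23 mod 47 = 1.

1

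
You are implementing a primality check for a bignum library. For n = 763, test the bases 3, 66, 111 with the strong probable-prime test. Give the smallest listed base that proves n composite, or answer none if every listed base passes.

n − 1 = 762 = 2^1 · 381, so s = 1 and d = 381.
Base 3: x_0 = 3^381 mod 763 = 27. x_0 ∉ {1, 762} and s = 1, so 3 is a Miller–Rabin witness and 763 is composite.
Base 66: x_0 = 66^381 mod 763 = 608. x_0 ∉ {1, 762} and s = 1, so 66 is a Miller–Rabin witness and 763 is composite.
Base 111: x_0 = 111^381 mod 763 = 755. x_0 ∉ {1, 762} and s = 1, so 111 is a Miller–Rabin witness and 763 is composite.
The smallest witness among the given bases is 3.

3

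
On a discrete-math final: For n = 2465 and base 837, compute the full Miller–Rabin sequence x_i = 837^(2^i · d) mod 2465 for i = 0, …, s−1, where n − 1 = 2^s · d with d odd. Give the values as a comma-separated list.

n − 1 = 2464 = 2^5 · 77, so s = 5 and d = 77.
x_0 = 837^77 mod 2465 = 1857.
x_1 = 1857^2 mod 2465 = 2379.
x_2 = 2379^2 mod 2465 = 1.
x_3 = 1^2 mod 2465 = 1.
x_4 = 1^2 mod 2465 = 1.

1857, 2379, 1, 1, 1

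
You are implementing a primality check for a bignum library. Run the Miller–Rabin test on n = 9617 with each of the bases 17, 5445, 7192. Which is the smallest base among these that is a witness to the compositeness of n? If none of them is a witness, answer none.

n − 1 = 9616 = 2^4 · 601, so s = 4 and d = 601.
Base 17: x_0 = 17^601 mod 9617 = 3451. x_0 is neither 1 nor 9616, so continue squaring. x_1 = 3451^2 mod 9617 = 3555. x_2 = 3555^2 mod 9617 = 1287. x_3 = 1287^2 mod 9617 = 2245. Reached i = s−1 = 3 without hitting −1: 17 is a Miller–Rabin witness and 9617 is composite.
Base 5445: x_0 = 5445^601 mod 9617 = 5398. x_0 is neither 1 nor 9616, so continue squaring. x_1 = 5398^2 mod 9617 = 8511. x_2 = 8511^2 mod 9617 = 1877. x_3 = 1877^2 mod 9617 = 3307. Reached i = s−1 = 3 without hitting −1: 5445 is a Miller–Rabin witness and 9617 is composite.
Base 7192: x_0 = 7192^601 mod 9617 = 5797. x_0 is neither 1 nor 9616, so continue squaring. x_1 = 5797^2 mod 9617 = 3411. x_2 = 3411^2 mod 9617 = 7968. x_3 = 7968^2 mod 9617 = 7207. Reached i = s−1 = 3 without hitting −1: 7192 is a Miller–Rabin witness and 9617 is composite.
The smallest witness among the given bases is 17.

17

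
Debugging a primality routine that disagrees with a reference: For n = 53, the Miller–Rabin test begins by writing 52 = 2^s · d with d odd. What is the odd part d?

13

Halving: 52 → 26 → 13; 13 is odd.
So 52 = 2^2 · 13.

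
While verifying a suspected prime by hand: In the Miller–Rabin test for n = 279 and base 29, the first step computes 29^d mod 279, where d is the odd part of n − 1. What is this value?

263

n − 1 = 278 = 2^1 · 139, so s = 1 and d = 139.
Repeated squaring mod 279: 29^1 ≡ 29, 29^2 ≡ 4, 29^4 ≡ 16, 29^8 ≡ 256, 29^16 ≡ 250, 29^32 ≡ 4, 29^64 ≡ 16, 29^128 ≡ 256.
139 = 128 + 8 + 2 + 1, so 29^139 ≡ 256·256·4·29 ≡ 263 (mod 279).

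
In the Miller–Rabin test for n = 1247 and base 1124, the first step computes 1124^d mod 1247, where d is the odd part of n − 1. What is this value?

n − 1 = 1246 = 2^1 · 623, so s = 1 and d = 623.
1124^623 mod 1247 = 724.

724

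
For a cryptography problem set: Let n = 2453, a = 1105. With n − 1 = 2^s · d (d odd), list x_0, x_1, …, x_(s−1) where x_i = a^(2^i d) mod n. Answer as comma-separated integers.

389, 1688

n − 1 = 2452 = 2^2 · 613, so s = 2 and d = 613.
x_0 = 1105^613 mod 2453 = 389.
x_1 = 389^2 mod 2453 = 1688.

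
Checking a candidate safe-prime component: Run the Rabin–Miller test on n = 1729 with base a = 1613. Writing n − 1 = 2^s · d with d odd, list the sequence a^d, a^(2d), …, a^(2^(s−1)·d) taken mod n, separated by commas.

n − 1 = 1728 = 2^6 · 27, so s = 6 and d = 27.
x_0 = 1613^27 mod 1729 = 1483.
x_1 = 1483^2 mod 1729 = 1.
x_2 = 1^2 mod 1729 = 1.
x_3 = 1^2 mod 1729 = 1.
x_4 = 1^2 mod 1729 = 1.
x_5 = 1^2 mod 1729 = 1.

1483, 1, 1, 1, 1, 1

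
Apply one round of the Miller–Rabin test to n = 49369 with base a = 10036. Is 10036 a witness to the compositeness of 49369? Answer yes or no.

n − 1 = 49368 = 2^3 · 6171, so s = 3 and d = 6171.
x_0 = 10036^6171 mod 49369 = 17689.
x_0 is neither 1 nor 49368, so continue squaring.
x_1 = 17689^2 mod 49369 = 49368.
x_1 ≡ −1, so 10036 is not a witness.

no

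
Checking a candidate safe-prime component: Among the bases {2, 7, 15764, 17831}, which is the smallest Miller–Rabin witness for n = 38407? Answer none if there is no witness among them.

n − 1 = 38406 = 2^1 · 19203, so s = 1 and d = 19203.
Base 2: x_0 = 2^19203 mod 38407 = 31467. x_0 ∉ {1, 38406} and s = 1, so 2 is a Miller–Rabin witness and 38407 is composite.
Base 7: x_0 = 7^19203 mod 38407 = 20222. x_0 ∉ {1, 38406} and s = 1, so 7 is a Miller–Rabin witness and 38407 is composite.
Base 15764: x_0 = 15764^19203 mod 38407 = 29942. x_0 ∉ {1, 38406} and s = 1, so 15764 is a Miller–Rabin witness and 38407 is composite.
Base 17831: x_0 = 17831^19203 mod 38407 = 30857. x_0 ∉ {1, 38406} and s = 1, so 17831 is a Miller–Rabin witness and 38407 is composite.
The smallest witness among the given bases is 2.

2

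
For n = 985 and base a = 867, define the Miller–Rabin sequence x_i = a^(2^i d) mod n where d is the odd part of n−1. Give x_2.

851

n − 1 = 984 = 2^3 · 123, so s = 3 and d = 123.
x_0 = 867^123 mod 985 = 208.
x_1 = 208^2 mod 985 = 909.
x_2 = 909^2 mod 985 = 851.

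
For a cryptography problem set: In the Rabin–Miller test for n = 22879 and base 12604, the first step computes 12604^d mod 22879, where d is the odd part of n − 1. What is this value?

n − 1 = 22878 = 2^1 · 11439, so s = 1 and d = 11439.
12604^11439 mod 22879 = 4110.

4110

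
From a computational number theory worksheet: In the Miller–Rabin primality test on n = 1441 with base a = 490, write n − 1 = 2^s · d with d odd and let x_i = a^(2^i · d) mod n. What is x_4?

694

n − 1 = 1440 = 2^5 · 45, so s = 5 and d = 45.
x_0 = 490^45 mod 1441 = 593.
x_1 = 593^2 mod 1441 = 45.
x_2 = 45^2 mod 1441 = 584.
x_3 = 584^2 mod 1441 = 980.
x_4 = 980^2 mod 1441 = 694.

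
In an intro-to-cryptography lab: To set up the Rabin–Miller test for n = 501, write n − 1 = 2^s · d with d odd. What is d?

Halving: 500 → 250 → 125; 125 is odd.
So 500 = 2^2 · 125.

125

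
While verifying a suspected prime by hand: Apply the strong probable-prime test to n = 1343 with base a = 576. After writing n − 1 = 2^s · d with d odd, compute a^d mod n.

450

n − 1 = 1342 = 2^1 · 671, so s = 1 and d = 671.
By repeated squaring, 576^671 ≡ 450 (mod 1343).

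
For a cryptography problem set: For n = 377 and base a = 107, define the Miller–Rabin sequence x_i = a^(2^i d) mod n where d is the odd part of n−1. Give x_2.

74

n − 1 = 376 = 2^3 · 47, so s = 3 and d = 47.
x_0 = 107^47 mod 377 = 256.
x_1 = 256^2 mod 377 = 315.
x_2 = 315^2 mod 377 = 74.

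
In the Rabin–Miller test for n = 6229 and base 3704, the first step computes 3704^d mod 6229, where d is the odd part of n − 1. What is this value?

n − 1 = 6228 = 2^2 · 1557, so s = 2 and d = 1557.
3704^1557 mod 6229 = 6228.

6228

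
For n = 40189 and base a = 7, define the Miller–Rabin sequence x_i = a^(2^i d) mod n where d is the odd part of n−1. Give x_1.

n − 1 = 40188 = 2^2 · 10047, so s = 2 and d = 10047.
x_0 = 7^10047 mod 40189 = 40188.
x_1 = 40188^2 mod 40189 = 1.

1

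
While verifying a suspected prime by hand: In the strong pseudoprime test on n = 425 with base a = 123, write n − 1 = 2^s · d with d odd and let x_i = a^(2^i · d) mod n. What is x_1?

n − 1 = 424 = 2^3 · 53, so s = 3 and d = 53.
x_0 = 123^53 mod 425 = 208.
x_1 = 208^2 mod 425 = 339.

339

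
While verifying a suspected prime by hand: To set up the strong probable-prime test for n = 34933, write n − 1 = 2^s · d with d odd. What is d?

Halving: 34932 → 17466 → 8733; 8733 is odd.
So 34932 = 2^2 · 8733.

8733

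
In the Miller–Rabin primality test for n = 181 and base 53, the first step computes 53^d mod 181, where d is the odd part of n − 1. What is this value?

n − 1 = 180 = 2^2 · 45, so s = 2 and d = 45.
Repeated squaring mod 181: 53^1 ≡ 53, 53^2 ≡ 94, 53^4 ≡ 148, 53^8 ≡ 3, 53^16 ≡ 9, 53^32 ≡ 81.
45 = 32 + 8 + 4 + 1, so 53^45 ≡ 81·3·148·53 ≡ 162 (mod 181).

162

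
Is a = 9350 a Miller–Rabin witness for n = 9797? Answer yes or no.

yes

n − 1 = 9796 = 2^2 · 2449, so s = 2 and d = 2449.
x_0 = 9350^2449 mod 9797 = 7528.
x_0 is neither 1 nor 9796, so continue squaring.
x_1 = 7528^2 mod 9797 = 4936.
Reached i = s−1 = 1 without hitting −1: 9350 is a Miller–Rabin witness and 9797 is composite.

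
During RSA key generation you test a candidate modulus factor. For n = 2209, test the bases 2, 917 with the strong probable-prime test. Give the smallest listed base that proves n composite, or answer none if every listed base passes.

2

n − 1 = 2208 = 2^5 · 69, so s = 5 and d = 69.
Base 2: x_0 = 2^69 mod 2209 = 894. x_0 is neither 1 nor 2208, so continue squaring. x_1 = 894^2 mod 2209 = 1787. x_2 = 1787^2 mod 2209 = 1364. x_3 = 1364^2 mod 2209 = 518. x_4 = 518^2 mod 2209 = 1035. Reached i = s−1 = 4 without hitting −1: 2 is a Miller–Rabin witness and 2209 is composite.
Base 917: x_0 = 917^69 mod 2209 = 1881. x_0 is neither 1 nor 2208, so continue squaring. x_1 = 1881^2 mod 2209 = 1552. x_2 = 1552^2 mod 2209 = 894. x_3 = 894^2 mod 2209 = 1787. x_4 = 1787^2 mod 2209 = 1364. Reached i = s−1 = 4 without hitting −1: 917 is a Miller–Rabin witness and 2209 is composite.
The smallest witness among the given bases is 2.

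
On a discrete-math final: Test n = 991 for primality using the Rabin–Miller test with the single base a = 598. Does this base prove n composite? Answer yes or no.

n − 1 = 990 = 2^1 · 495, so s = 1 and d = 495.
x_0 = 598^495 mod 991 = 990.
x_0 = 990 ≡ −1, so 598 is not a witness.

no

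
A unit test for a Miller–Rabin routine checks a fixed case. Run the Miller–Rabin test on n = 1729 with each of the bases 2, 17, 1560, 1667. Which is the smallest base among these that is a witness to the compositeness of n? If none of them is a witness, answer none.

n − 1 = 1728 = 2^6 · 27, so s = 6 and d = 27.
Base 2: x_0 = 2^27 mod 1729 = 645. x_0 is neither 1 nor 1728, so continue squaring. x_1 = 645^2 mod 1729 = 1065. x_2 = 1065^2 mod 1729 = 1. x_2 = 1 but x_1 ≠ ±1, a nontrivial square root of 1 — 2 is a witness and 1729 is composite.
Base 17: x_0 = 17^27 mod 1729 = 818. x_0 is neither 1 nor 1728, so continue squaring. x_1 = 818^2 mod 1729 = 1. x_1 = 1 but x_0 ≠ ±1, a nontrivial square root of 1 — 17 is a witness and 1729 is composite.
Base 1560: x_0 = 1560^27 mod 1729 = 1196. x_0 is neither 1 nor 1728, so continue squaring. x_1 = 1196^2 mod 1729 = 533. x_2 = 533^2 mod 1729 = 533. x_3 = 533^2 mod 1729 = 533. x_4 = 533^2 mod 1729 = 533. x_5 = 533^2 mod 1729 = 533. Reached i = s−1 = 5 without hitting −1: 1560 is a Miller–Rabin witness and 1729 is composite.
Base 1667: x_0 = 1667^27 mod 1729 = 911. x_0 is neither 1 nor 1728, so continue squaring. x_1 = 911^2 mod 1729 = 1. x_1 = 1 but x_0 ≠ ±1, a nontrivial square root of 1 — 1667 is a witness and 1729 is composite.
The smallest witness among the given bases is 2.

2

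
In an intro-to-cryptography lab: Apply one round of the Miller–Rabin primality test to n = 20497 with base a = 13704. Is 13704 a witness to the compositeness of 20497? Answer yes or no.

yes

n − 1 = 20496 = 2^4 · 1281, so s = 4 and d = 1281.
x_0 = 13704^1281 mod 20497 = 11464.
x_0 is neither 1 nor 20496, so continue squaring.
x_1 = 11464^2 mod 20497 = 17029.
x_2 = 17029^2 mod 20497 = 15782.
x_3 = 15782^2 mod 20497 = 12477.
Reached i = s−1 = 3 without hitting −1: 13704 is a Miller–Rabin witness and 20497 is composite.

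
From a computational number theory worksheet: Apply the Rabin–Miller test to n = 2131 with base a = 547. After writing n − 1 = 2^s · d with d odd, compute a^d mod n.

2130

n − 1 = 2130 = 2^1 · 1065, so s = 1 and d = 1065.
By repeated squaring, 547^1065 ≡ 2130 (mod 2131).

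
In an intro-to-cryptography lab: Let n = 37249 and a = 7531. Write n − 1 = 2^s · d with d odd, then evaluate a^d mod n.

11644

n − 1 = 37248 = 2^7 · 291, so s = 7 and d = 291.
7531^291 mod 37249 = 11644.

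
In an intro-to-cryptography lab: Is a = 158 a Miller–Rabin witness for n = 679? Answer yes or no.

n − 1 = 678 = 2^1 · 339, so s = 1 and d = 339.
x_0 = 158^339 mod 679 = 1.
x_0 = 1, so 158 is not a witness.

no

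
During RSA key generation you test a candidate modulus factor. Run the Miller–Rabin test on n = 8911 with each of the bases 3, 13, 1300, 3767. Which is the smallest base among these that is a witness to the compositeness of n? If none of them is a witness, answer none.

n − 1 = 8910 = 2^1 · 4455, so s = 1 and d = 4455.
Base 3: x_0 = 3^4455 mod 8911 = 8910. x_0 = 8910 ≡ −1, so 3 is not a witness.
Base 13: x_0 = 13^4455 mod 8911 = 8910. x_0 = 8910 ≡ −1, so 13 is not a witness.
Base 1300: x_0 = 1300^4455 mod 8911 = 8910. x_0 = 8910 ≡ −1, so 1300 is not a witness.
Base 3767: x_0 = 3767^4455 mod 8911 = 1. x_0 = 1, so 3767 is not a witness.
No listed base is a witness for 8911.

none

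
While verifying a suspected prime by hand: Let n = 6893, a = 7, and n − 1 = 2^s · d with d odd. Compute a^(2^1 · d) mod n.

n − 1 = 6892 = 2^2 · 1723, so s = 2 and d = 1723.
x_0 = 7^1723 mod 6893 = 3849.
x_1 = 3849^2 mod 6893 = 1744.

1744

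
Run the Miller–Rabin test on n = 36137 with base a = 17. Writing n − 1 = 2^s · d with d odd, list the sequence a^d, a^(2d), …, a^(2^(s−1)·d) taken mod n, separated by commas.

n − 1 = 36136 = 2^3 · 4517, so s = 3 and d = 4517.
x_0 = 17^4517 mod 36137 = 13191.
x_1 = 13191^2 mod 36137 = 2826.
x_2 = 2826^2 mod 36137 = 36136.

13191, 2826, 36136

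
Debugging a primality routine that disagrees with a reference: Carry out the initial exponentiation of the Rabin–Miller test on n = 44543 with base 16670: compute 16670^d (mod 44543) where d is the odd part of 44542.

n − 1 = 44542 = 2^1 · 22271, so s = 1 and d = 22271.
16670^22271 mod 44543 = 1.

1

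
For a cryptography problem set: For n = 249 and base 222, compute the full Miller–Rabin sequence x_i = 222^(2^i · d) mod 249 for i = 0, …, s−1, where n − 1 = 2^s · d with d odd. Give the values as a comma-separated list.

141, 210, 27

n − 1 = 248 = 2^3 · 31, so s = 3 and d = 31.
x_0 = 222^31 mod 249 = 141.
x_1 = 141^2 mod 249 = 210.
x_2 = 210^2 mod 249 = 27.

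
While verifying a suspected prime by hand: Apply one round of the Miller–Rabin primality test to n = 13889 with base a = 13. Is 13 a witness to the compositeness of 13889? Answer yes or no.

n − 1 = 13888 = 2^6 · 217, so s = 6 and d = 217.
x_0 = 13^217 mod 13889 = 982.
x_0 is neither 1 nor 13888, so continue squaring.
x_1 = 982^2 mod 13889 = 5983.
x_2 = 5983^2 mod 13889 = 4336.
x_3 = 4336^2 mod 13889 = 9079.
x_4 = 9079^2 mod 13889 = 10915.
x_5 = 10915^2 mod 13889 = 11272.
Reached i = s−1 = 5 without hitting −1: 13 is a Miller–Rabin witness and 13889 is composite.

yes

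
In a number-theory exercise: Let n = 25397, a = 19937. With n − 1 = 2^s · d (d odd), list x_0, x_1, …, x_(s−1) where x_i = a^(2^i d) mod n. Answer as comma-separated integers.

n − 1 = 25396 = 2^2 · 6349, so s = 2 and d = 6349.
x_0 = 19937^6349 mod 25397 = 17061.
x_1 = 17061^2 mod 25397 = 2704.

17061, 2704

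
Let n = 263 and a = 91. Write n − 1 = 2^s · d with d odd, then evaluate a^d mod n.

262

n − 1 = 262 = 2^1 · 131, so s = 1 and d = 131.
91^131 mod 263 = 262.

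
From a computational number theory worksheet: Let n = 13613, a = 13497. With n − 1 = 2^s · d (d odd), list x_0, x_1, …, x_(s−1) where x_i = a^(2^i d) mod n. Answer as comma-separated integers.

165, 13612

n − 1 = 13612 = 2^2 · 3403, so s = 2 and d = 3403.
x_0 = 13497^3403 mod 13613 = 165.
x_1 = 165^2 mod 13613 = 13612.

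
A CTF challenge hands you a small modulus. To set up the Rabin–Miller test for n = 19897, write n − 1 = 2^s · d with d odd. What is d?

2487

Halving: 19896 → 9948 → 4974 → 2487; 2487 is odd.
So 19896 = 2^3 · 2487.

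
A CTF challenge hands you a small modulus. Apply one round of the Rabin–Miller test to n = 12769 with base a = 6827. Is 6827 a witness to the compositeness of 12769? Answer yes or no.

yes

n − 1 = 12768 = 2^5 · 399, so s = 5 and d = 399.
x_0 = 6827^399 mod 12769 = 7619.
x_0 is neither 1 nor 12768, so continue squaring.
x_1 = 7619^2 mod 12769 = 1287.
x_2 = 1287^2 mod 12769 = 9168.
x_3 = 9168^2 mod 12769 = 6666.
x_4 = 6666^2 mod 12769 = 12205.
Reached i = s−1 = 4 without hitting −1: 6827 is a Miller–Rabin witness and 12769 is composite.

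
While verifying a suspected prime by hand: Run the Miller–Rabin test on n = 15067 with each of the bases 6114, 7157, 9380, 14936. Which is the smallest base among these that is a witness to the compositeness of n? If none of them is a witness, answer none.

7157

n − 1 = 15066 = 2^1 · 7533, so s = 1 and d = 7533.
Base 6114: x_0 = 6114^7533 mod 15067 = 15066. x_0 = 15066 ≡ −1, so 6114 is not a witness.
Base 7157: x_0 = 7157^7533 mod 15067 = 8549. x_0 ∉ {1, 15066} and s = 1, so 7157 is a Miller–Rabin witness and 15067 is composite.
Base 9380: x_0 = 9380^7533 mod 15067 = 2868. x_0 ∉ {1, 15066} and s = 1, so 9380 is a Miller–Rabin witness and 15067 is composite.
Base 14936: x_0 = 14936^7533 mod 15067 = 10373. x_0 ∉ {1, 15066} and s = 1, so 14936 is a Miller–Rabin witness and 15067 is composite.
The smallest witness among the given bases is 7157.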